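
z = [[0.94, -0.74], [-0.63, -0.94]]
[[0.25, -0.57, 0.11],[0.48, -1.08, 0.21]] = z @[[-0.09, 0.20, -0.04], [-0.45, 1.02, -0.20]]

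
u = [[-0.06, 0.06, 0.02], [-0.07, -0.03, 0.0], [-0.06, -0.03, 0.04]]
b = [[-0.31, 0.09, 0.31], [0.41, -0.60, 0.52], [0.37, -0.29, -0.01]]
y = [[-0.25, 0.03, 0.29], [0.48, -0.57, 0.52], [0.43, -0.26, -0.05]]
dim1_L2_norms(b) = [0.45, 0.89, 0.47]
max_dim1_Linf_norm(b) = 0.6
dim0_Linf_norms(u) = [0.07, 0.06, 0.04]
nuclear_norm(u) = 0.22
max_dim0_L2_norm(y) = 0.69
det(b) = 0.00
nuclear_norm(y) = 1.49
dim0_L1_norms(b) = [1.09, 0.98, 0.84]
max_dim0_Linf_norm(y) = 0.57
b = u + y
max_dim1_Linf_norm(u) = 0.07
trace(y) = -0.87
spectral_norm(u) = 0.12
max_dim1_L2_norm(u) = 0.09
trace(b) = -0.92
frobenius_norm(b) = 1.10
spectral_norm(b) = 0.97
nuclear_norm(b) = 1.50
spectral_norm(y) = 0.99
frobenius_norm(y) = 1.11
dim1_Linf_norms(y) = [0.29, 0.57, 0.43]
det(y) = 0.00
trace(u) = -0.05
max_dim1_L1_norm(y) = 1.57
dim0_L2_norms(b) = [0.63, 0.67, 0.61]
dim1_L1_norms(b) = [0.71, 1.53, 0.67]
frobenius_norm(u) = 0.14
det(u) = 0.00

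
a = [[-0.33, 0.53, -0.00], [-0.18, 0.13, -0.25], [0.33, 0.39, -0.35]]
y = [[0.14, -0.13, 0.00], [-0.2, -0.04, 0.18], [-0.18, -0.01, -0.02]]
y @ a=[[-0.02, 0.06, 0.03],[0.13, -0.04, -0.05],[0.05, -0.10, 0.01]]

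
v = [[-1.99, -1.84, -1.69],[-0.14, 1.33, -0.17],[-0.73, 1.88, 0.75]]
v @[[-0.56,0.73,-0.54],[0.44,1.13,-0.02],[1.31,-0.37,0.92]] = [[-1.91, -2.91, -0.44],[0.44, 1.46, -0.11],[2.22, 1.31, 1.05]]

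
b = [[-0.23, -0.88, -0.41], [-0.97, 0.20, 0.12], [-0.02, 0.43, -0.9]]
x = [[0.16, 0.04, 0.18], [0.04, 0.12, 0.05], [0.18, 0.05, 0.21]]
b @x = [[-0.15, -0.14, -0.17], [-0.13, -0.01, -0.14], [-0.15, 0.01, -0.17]]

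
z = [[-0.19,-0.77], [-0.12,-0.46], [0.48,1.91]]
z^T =[[-0.19, -0.12, 0.48], [-0.77, -0.46, 1.91]]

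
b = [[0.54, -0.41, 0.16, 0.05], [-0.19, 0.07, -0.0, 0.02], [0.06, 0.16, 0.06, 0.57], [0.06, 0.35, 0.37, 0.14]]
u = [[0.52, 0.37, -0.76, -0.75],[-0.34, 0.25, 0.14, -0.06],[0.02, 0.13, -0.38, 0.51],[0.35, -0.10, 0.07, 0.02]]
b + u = [[1.06, -0.04, -0.6, -0.7],[-0.53, 0.32, 0.14, -0.04],[0.08, 0.29, -0.32, 1.08],[0.41, 0.25, 0.44, 0.16]]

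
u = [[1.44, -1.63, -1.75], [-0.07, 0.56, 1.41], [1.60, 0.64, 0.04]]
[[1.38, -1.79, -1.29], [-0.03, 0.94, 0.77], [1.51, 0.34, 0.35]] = u @ [[0.96, -0.04, 0.04], [-0.04, 0.61, 0.42], [0.04, 0.42, 0.38]]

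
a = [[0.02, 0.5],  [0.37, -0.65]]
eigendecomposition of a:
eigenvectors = [[0.92,-0.49], [0.39,0.87]]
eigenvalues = [0.23, -0.86]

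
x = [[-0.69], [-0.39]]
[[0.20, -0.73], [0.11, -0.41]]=x@[[-0.29, 1.06]]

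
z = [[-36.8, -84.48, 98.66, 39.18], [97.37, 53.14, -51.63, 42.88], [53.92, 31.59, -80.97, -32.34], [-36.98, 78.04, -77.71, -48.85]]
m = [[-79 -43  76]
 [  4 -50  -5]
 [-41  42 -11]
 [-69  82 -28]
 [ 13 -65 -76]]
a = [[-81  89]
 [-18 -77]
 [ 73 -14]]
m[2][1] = 42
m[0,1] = -43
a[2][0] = 73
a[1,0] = -18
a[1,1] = -77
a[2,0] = 73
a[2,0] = 73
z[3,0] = -36.98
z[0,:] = [-36.8, -84.48, 98.66, 39.18]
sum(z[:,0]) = 77.51000000000002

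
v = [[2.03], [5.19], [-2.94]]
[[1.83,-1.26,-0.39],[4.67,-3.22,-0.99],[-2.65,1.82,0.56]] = v @ [[0.90,  -0.62,  -0.19]]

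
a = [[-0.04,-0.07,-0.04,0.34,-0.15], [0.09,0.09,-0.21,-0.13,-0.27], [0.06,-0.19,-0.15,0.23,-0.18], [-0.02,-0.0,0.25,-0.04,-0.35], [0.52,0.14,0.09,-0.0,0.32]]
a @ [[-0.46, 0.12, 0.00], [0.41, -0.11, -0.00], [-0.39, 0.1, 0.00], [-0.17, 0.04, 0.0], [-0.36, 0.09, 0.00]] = [[0.0, -0.00, 0.0], [0.20, -0.05, 0.0], [-0.02, 0.01, 0.0], [0.04, -0.01, 0.0], [-0.33, 0.08, 0.0]]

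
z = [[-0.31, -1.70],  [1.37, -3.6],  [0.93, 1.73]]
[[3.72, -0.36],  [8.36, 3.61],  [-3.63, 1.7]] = z @ [[0.24, 2.16], [-2.23, -0.18]]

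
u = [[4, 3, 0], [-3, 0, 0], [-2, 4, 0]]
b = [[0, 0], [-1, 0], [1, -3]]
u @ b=[[-3, 0], [0, 0], [-4, 0]]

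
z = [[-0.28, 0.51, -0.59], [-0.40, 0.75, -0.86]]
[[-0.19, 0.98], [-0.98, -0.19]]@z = [[-0.34, 0.64, -0.73], [0.35, -0.64, 0.74]]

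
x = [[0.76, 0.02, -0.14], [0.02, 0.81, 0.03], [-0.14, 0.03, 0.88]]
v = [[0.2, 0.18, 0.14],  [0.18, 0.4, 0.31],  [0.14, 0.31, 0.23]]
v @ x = [[0.14, 0.15, 0.1],  [0.1, 0.34, 0.26],  [0.08, 0.26, 0.19]]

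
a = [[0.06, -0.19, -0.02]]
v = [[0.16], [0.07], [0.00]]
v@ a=[[0.01,-0.03,-0.0], [0.0,-0.01,-0.0], [0.00,0.0,0.0]]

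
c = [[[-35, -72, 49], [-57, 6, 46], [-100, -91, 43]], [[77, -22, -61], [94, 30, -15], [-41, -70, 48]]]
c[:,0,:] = [[-35, -72, 49], [77, -22, -61]]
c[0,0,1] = -72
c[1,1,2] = -15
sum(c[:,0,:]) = -64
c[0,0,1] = -72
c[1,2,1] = -70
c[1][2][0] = -41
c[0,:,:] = [[-35, -72, 49], [-57, 6, 46], [-100, -91, 43]]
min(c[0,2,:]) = -100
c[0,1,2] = 46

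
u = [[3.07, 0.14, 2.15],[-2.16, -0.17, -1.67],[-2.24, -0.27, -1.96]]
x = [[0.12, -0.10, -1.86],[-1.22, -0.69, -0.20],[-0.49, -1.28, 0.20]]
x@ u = [[4.75, 0.54, 4.07], [-1.81, 0.0, -1.08], [0.81, 0.1, 0.69]]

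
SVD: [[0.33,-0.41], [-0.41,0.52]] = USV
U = [[-0.62, 0.78], [0.78, 0.62]]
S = [0.85, 0.0]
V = [[-0.62, 0.78], [0.78, 0.62]]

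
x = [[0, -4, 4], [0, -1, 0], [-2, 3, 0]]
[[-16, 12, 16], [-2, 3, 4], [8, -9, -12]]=x@[[-1, 0, 0], [2, -3, -4], [-2, 0, 0]]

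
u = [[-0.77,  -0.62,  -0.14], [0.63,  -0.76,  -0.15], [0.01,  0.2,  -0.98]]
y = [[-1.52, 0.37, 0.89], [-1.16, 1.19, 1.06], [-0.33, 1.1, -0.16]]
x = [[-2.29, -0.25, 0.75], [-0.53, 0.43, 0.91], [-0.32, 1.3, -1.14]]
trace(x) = -3.00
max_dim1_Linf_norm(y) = 1.52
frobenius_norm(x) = 3.20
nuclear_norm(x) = 5.12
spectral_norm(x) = 2.56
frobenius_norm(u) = 1.73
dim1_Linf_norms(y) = [1.52, 1.19, 1.1]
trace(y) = -0.49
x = y + u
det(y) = 1.08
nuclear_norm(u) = 3.00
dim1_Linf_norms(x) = [2.29, 0.91, 1.3]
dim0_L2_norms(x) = [2.37, 1.39, 1.64]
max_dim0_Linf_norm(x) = 2.29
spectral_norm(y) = 2.68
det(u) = -1.00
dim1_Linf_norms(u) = [0.77, 0.76, 0.98]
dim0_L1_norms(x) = [3.14, 1.98, 2.8]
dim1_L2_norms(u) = [1.0, 1.0, 1.0]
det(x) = 3.64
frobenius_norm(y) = 2.91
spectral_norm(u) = 1.00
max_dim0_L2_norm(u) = 1.0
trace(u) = -2.51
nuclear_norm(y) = 4.12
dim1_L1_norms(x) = [3.29, 1.87, 2.76]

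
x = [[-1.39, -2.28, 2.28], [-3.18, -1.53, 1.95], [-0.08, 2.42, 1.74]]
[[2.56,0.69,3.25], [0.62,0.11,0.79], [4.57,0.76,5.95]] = x @ [[0.88, 0.24, 1.12], [0.42, -0.00, 0.57], [2.08, 0.45, 2.68]]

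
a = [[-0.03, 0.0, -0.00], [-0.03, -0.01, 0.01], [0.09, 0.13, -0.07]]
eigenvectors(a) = [[0.0, 0.0, 0.35],  [0.13, -0.51, 0.05],  [-0.99, -0.86, 0.94]]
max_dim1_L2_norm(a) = 0.17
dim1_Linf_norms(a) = [0.03, 0.03, 0.13]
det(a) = 0.00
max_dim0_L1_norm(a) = 0.15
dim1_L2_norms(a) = [0.03, 0.03, 0.17]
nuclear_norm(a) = 0.21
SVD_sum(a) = [[-0.01, -0.01, 0.01], [-0.02, -0.02, 0.01], [0.09, 0.13, -0.07]] + [[-0.02,0.01,-0.0], [-0.02,0.01,-0.00], [-0.0,0.00,-0.0]] + [[-0.00, -0.00, -0.00],[0.00, 0.0, 0.0],[0.0, 0.0, 0.00]]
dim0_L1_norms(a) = [0.15, 0.14, 0.08]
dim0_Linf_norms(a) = [0.09, 0.13, 0.07]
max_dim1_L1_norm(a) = 0.29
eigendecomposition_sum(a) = [[-0.00, -0.0, -0.0], [-0.02, -0.02, 0.01], [0.18, 0.12, -0.07]] + [[0.00,0.00,0.00],[-0.0,0.01,0.0],[-0.0,0.01,0.0]] + [[-0.03, -0.00, -0.0], [-0.00, -0.0, -0.00], [-0.08, -0.0, -0.0]]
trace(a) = -0.11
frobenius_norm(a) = 0.18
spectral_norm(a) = 0.18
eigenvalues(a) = [-0.09, 0.01, -0.03]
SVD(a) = [[-0.09,-0.80,0.59], [-0.16,-0.57,-0.80], [0.98,-0.17,-0.07]] @ diag([0.17581348186866283, 0.03128756736738579, 0.003272265491775017]) @ [[0.55,0.74,-0.40],[0.84,-0.52,0.19],[-0.06,-0.44,-0.9]]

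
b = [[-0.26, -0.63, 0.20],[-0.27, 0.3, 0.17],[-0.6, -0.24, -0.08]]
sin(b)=[[-0.28, -0.62, 0.20], [-0.27, 0.28, 0.17], [-0.59, -0.23, -0.10]]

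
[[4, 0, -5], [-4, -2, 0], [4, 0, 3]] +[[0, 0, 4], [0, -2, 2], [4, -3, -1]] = [[4, 0, -1], [-4, -4, 2], [8, -3, 2]]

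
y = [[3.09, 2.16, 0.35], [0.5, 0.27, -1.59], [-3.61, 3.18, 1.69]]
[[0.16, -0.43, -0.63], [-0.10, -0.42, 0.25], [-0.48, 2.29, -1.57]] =y @ [[0.10, -0.33, 0.05], [-0.08, 0.24, -0.33], [0.08, 0.20, -0.2]]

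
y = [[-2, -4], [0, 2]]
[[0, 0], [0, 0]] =y @ [[0, 0], [0, 0]]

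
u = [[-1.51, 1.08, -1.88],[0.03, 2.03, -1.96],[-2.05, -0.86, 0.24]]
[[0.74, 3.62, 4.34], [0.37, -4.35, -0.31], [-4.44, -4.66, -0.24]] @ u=[[-9.91, 4.42, -7.44], [-0.05, -8.16, 7.76], [7.06, -14.05, 17.42]]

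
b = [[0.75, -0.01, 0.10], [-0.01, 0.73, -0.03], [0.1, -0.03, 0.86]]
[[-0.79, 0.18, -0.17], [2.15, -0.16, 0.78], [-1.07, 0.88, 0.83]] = b @ [[-0.88, 0.11, -0.35], [2.89, -0.18, 1.11], [-1.04, 1.0, 1.05]]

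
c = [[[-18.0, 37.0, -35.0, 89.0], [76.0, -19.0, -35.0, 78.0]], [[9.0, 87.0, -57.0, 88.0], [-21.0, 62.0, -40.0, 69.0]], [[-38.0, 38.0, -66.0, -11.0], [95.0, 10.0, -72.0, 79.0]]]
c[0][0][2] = -35.0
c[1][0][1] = 87.0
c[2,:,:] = [[-38.0, 38.0, -66.0, -11.0], [95.0, 10.0, -72.0, 79.0]]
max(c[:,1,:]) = 95.0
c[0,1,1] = -19.0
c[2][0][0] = -38.0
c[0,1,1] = -19.0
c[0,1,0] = 76.0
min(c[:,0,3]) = -11.0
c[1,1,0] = -21.0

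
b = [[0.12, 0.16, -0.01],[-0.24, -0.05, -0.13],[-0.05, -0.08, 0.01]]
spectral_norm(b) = 0.32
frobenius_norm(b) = 0.36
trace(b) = 0.08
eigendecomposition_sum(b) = [[(0.06+0.1j),(0.08-0.02j),(-0.01+0.08j)], [-0.12+0.00j,(-0.02+0.08j),(-0.06-0.04j)], [(-0.02-0.05j),-0.04+0.01j,(0.01-0.04j)]] + [[(0.06-0.1j),(0.08+0.02j),-0.01-0.08j], [-0.12-0.00j,(-0.02-0.08j),-0.06+0.04j], [(-0.02+0.05j),(-0.04-0.01j),0.01+0.04j]] + [[-0j, 0.00-0.00j, 0.00+0.00j],[(-0+0j), -0.00+0.00j, (-0-0j)],[-0.00+0.00j, (-0+0j), -0.00-0.00j]]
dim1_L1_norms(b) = [0.29, 0.42, 0.14]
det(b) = -0.00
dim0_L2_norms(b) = [0.27, 0.19, 0.13]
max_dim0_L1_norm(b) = 0.41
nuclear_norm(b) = 0.47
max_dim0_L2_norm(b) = 0.27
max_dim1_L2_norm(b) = 0.28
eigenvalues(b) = [(0.04+0.14j), (0.04-0.14j), (-0+0j)]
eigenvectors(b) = [[(-0.33-0.57j), -0.33+0.57j, -0.49+0.00j], [(0.68+0j), (0.68-0j), (0.43+0j)], [(0.13+0.29j), (0.13-0.29j), 0.76+0.00j]]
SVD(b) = [[-0.52, -0.72, 0.45], [0.82, -0.57, 0.04], [0.23, 0.39, 0.89]] @ diag([0.32230778764353496, 0.1490522157822934, 0.0010616000747127904]) @ [[-0.84,-0.44,-0.31], [0.21,-0.79,0.57], [0.50,-0.42,-0.76]]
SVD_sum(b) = [[0.14, 0.08, 0.05], [-0.22, -0.12, -0.08], [-0.06, -0.03, -0.02]] + [[-0.02, 0.08, -0.06],[-0.02, 0.07, -0.05],[0.01, -0.05, 0.03]] + [[0.00, -0.0, -0.00], [0.00, -0.0, -0.00], [0.0, -0.00, -0.00]]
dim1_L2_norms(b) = [0.2, 0.28, 0.09]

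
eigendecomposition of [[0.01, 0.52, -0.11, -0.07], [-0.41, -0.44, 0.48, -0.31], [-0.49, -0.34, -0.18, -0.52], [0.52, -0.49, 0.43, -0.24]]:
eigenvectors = [[0.01-0.55j, (0.01+0.55j), -0.26+0.05j, -0.26-0.05j], [0.60+0.00j, 0.60-0.00j, (0.37-0.21j), (0.37+0.21j)], [(0.4+0.21j), (0.4-0.21j), (0.37+0.44j), 0.37-0.44j], [-0.37+0.01j, -0.37-0.01j, 0.65+0.00j, (0.65-0j)]]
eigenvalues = [(0.06+0.54j), (0.06-0.54j), (-0.49+0.49j), (-0.49-0.49j)]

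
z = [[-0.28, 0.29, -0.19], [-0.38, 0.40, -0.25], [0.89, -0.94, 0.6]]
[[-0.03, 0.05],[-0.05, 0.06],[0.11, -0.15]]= z @[[0.12, 0.03], [-0.04, 0.19], [-0.06, 0.0]]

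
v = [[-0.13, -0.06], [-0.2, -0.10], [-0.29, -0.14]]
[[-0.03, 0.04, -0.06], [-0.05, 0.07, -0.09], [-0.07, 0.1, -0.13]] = v @ [[0.07, -0.25, 0.46], [0.34, -0.17, -0.02]]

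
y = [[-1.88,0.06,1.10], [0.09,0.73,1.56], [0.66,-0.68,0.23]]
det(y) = -2.85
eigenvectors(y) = [[0.97+0.00j, -0.07-0.20j, (-0.07+0.2j)], [0.10+0.00j, (-0.83+0j), (-0.83-0j)], [(-0.24+0j), 0.07-0.51j, 0.07+0.51j]]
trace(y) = -0.92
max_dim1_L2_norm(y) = 2.18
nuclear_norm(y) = 4.69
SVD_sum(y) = [[-1.45, 0.45, 1.41],[-0.81, 0.25, 0.79],[0.32, -0.1, -0.31]] + [[-0.44, -0.17, -0.40], [0.91, 0.35, 0.82], [0.31, 0.12, 0.28]] + [[0.01, -0.23, 0.08], [-0.01, 0.13, -0.05], [0.03, -0.70, 0.26]]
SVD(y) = [[-0.86, 0.42, 0.30],  [-0.48, -0.86, -0.17],  [0.19, -0.29, 0.94]] @ diag([2.4205760057680297, 1.4764171472348369, 0.7965577239918248]) @ [[0.7, -0.22, -0.68], [-0.71, -0.27, -0.65], [0.05, -0.94, 0.35]]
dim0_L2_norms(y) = [1.99, 1.0, 1.92]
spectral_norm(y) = 2.42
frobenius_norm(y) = 2.95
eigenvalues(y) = [(-2.15+0j), (0.61+0.97j), (0.61-0.97j)]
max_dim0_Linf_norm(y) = 1.88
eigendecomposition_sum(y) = [[-1.98+0.00j, (0.22-0j), (0.77+0j)],[-0.20+0.00j, 0.02-0.00j, (0.08+0j)],[0.49-0.00j, -0.06+0.00j, (-0.19-0j)]] + [[0.05+0.02j, (-0.08+0.12j), (0.17+0.14j)], [(0.15-0.16j), (0.35+0.47j), 0.74-0.44j], [(0.08+0.1j), -0.31+0.18j, (0.21+0.49j)]] + [[(0.05-0.02j),(-0.08-0.12j),(0.17-0.14j)], [0.15+0.16j,0.35-0.47j,0.74+0.44j], [(0.08-0.1j),-0.31-0.18j,0.21-0.49j]]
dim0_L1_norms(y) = [2.63, 1.47, 2.89]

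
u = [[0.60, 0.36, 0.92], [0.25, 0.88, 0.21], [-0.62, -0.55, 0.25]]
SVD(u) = [[-0.69, 0.68, -0.24], [-0.58, -0.33, 0.75], [0.43, 0.66, 0.62]] @ diag([1.448810067509419, 0.8303423795646269, 0.42175931641435654]) @ [[-0.57, -0.69, -0.45], [-0.10, -0.49, 0.87], [-0.82, 0.54, 0.21]]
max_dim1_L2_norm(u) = 1.16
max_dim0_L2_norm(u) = 1.1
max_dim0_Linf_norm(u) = 0.92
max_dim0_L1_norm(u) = 1.79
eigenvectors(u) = [[-0.71+0.00j,(-0.71-0j),(-0.5+0j)], [(-0.07+0.26j),(-0.07-0.26j),0.80+0.00j], [0.07-0.65j,0.07+0.65j,(-0.33+0j)]]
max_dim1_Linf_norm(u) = 0.92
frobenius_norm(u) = 1.72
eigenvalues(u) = [(0.55+0.71j), (0.55-0.71j), (0.64+0j)]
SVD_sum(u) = [[0.57,0.69,0.45], [0.48,0.58,0.38], [-0.35,-0.43,-0.28]] + [[-0.06, -0.27, 0.49], [0.03, 0.13, -0.24], [-0.05, -0.27, 0.47]] + [[0.08, -0.06, -0.02],[-0.26, 0.17, 0.07],[-0.21, 0.14, 0.05]]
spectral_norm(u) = 1.45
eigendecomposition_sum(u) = [[0.29+0.32j,(0.41+0.09j),(0.55-0.26j)], [(0.15-0.08j),(0.07-0.14j),(-0.04-0.23j)], [(-0.32+0.23j),(-0.12+0.37j),0.19+0.53j]] + [[0.29-0.32j, (0.41-0.09j), (0.55+0.26j)], [(0.15+0.08j), (0.07+0.14j), (-0.04+0.23j)], [(-0.32-0.23j), -0.12-0.37j, 0.19-0.53j]] + [[0.03-0.00j, -0.46-0.00j, (-0.19-0j)], [-0.04+0.00j, (0.73+0j), 0.30+0.00j], [0.02-0.00j, -0.30-0.00j, -0.12-0.00j]]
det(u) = 0.51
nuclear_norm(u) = 2.70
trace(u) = 1.73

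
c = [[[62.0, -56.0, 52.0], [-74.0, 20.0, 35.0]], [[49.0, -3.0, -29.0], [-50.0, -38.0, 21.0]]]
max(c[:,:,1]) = 20.0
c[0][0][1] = -56.0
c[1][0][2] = -29.0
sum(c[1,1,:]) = -67.0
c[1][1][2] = 21.0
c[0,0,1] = -56.0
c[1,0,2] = -29.0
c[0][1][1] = 20.0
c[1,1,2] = 21.0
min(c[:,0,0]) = 49.0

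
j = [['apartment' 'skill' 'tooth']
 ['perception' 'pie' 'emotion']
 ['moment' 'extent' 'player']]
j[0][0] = 'apartment'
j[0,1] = 'skill'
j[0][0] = 'apartment'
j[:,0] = ['apartment', 'perception', 'moment']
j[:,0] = ['apartment', 'perception', 'moment']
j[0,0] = 'apartment'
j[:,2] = ['tooth', 'emotion', 'player']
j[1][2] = 'emotion'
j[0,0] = 'apartment'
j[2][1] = 'extent'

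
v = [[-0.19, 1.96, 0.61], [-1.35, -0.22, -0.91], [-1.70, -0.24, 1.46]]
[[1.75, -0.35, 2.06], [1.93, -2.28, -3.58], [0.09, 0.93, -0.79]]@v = [[-3.36, 3.01, 4.39], [8.8, 5.14, -1.97], [0.07, 0.16, -1.94]]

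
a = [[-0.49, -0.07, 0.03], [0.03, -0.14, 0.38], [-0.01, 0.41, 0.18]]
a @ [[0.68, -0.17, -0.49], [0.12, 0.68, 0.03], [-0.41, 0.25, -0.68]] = [[-0.35, 0.04, 0.22], [-0.15, -0.01, -0.28], [-0.03, 0.33, -0.11]]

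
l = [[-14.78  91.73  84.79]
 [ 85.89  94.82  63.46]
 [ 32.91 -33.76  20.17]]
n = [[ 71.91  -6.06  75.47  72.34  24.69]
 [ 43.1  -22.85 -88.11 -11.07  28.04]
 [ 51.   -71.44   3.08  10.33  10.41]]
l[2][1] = -33.76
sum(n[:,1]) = -100.35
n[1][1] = -22.85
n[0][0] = 71.91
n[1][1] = -22.85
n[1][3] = -11.07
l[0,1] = 91.73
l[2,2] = 20.17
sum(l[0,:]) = 161.74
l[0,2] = 84.79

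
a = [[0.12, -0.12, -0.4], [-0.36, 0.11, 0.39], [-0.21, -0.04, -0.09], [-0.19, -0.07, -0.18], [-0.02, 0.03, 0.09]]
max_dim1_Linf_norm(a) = 0.4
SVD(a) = [[-0.61, 0.26, 0.7], [0.77, 0.3, 0.44], [0.03, 0.61, -0.02], [-0.11, 0.68, -0.40], [0.13, -0.08, 0.39]] @ diag([0.6882728587266105, 0.38139118025622826, 0.004608640044596332]) @ [[-0.49, 0.25, 0.84], [-0.87, -0.19, -0.46], [-0.05, 0.95, -0.31]]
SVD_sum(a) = [[0.21, -0.10, -0.35],  [-0.26, 0.13, 0.44],  [-0.01, 0.00, 0.02],  [0.04, -0.02, -0.06],  [-0.05, 0.02, 0.08]] + [[-0.09, -0.02, -0.05], [-0.1, -0.02, -0.05], [-0.2, -0.04, -0.11], [-0.23, -0.05, -0.12], [0.03, 0.01, 0.01]] + [[-0.00, 0.00, -0.0], [-0.00, 0.0, -0.00], [0.00, -0.0, 0.00], [0.00, -0.00, 0.0], [-0.0, 0.00, -0.0]]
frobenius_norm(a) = 0.79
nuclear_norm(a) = 1.07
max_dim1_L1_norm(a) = 0.86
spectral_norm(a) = 0.69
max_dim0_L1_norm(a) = 1.15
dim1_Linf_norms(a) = [0.4, 0.39, 0.21, 0.19, 0.09]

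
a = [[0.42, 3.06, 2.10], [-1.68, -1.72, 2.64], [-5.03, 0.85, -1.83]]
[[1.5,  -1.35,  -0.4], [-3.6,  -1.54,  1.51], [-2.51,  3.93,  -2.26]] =a @ [[0.77, -0.47, 0.22], [0.68, 0.16, -0.45], [-0.43, -0.78, 0.42]]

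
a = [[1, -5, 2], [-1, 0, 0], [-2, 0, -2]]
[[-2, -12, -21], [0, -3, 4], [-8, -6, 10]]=a@[[0, 3, -4], [2, 3, 3], [4, 0, -1]]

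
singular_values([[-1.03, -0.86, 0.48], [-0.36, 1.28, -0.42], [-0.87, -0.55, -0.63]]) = [1.83, 1.27, 0.68]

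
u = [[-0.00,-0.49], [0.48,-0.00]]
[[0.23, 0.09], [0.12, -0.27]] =u@ [[0.24, -0.56], [-0.47, -0.19]]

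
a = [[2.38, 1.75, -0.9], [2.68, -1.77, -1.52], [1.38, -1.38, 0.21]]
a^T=[[2.38, 2.68, 1.38],[1.75, -1.77, -1.38],[-0.90, -1.52, 0.21]]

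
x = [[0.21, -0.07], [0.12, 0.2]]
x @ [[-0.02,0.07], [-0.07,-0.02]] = [[0.0, 0.02], [-0.02, 0.00]]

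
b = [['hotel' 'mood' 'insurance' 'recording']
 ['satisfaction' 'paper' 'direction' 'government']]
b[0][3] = 'recording'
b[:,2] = ['insurance', 'direction']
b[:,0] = ['hotel', 'satisfaction']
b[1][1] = 'paper'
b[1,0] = 'satisfaction'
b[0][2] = 'insurance'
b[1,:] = ['satisfaction', 'paper', 'direction', 'government']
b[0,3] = 'recording'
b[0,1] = 'mood'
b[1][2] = 'direction'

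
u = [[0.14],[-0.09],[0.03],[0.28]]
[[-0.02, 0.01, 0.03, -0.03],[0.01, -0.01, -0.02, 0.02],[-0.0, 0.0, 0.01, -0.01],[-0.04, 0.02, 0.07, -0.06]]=u @ [[-0.14, 0.07, 0.24, -0.22]]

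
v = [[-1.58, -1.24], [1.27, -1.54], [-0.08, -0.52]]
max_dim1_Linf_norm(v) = 1.58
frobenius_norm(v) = 2.88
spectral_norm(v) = 2.05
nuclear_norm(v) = 4.07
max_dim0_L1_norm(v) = 3.3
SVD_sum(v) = [[-0.84,-1.62], [-0.36,-0.7], [-0.23,-0.44]] + [[-0.74, 0.38], [1.63, -0.84], [0.15, -0.08]]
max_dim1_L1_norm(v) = 2.82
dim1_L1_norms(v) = [2.82, 2.81, 0.6]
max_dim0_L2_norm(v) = 2.04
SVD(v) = [[-0.89, 0.41], [-0.38, -0.91], [-0.24, -0.08]] @ diag([2.0500826299499573, 2.022983245204337]) @ [[0.46, 0.89], [-0.89, 0.46]]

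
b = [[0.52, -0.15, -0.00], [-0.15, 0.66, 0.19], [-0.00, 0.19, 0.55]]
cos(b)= [[0.86, 0.08, 0.01], [0.08, 0.77, -0.11], [0.01, -0.11, 0.84]]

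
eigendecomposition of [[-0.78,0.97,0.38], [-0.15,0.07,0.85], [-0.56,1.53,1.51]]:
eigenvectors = [[-0.25, -0.93, -0.92], [-0.37, 0.16, -0.40], [-0.89, -0.33, 0.05]]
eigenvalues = [1.99, -0.81, -0.38]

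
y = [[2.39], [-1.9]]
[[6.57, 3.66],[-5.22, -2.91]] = y @ [[2.75,1.53]]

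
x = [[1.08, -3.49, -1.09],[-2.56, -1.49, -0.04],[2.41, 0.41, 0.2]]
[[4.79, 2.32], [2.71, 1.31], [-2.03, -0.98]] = x @[[-0.52, -0.25],[-0.87, -0.42],[-2.12, -1.03]]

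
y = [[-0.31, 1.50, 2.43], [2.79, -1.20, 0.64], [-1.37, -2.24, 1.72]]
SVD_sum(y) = [[-1.34,-0.06,1.15], [1.26,0.06,-1.08], [-1.69,-0.07,1.46]] + [[-0.08, 0.14, -0.09], [1.04, -1.89, 1.11], [0.83, -1.51, 0.89]] + [[1.11, 1.41, 1.36], [0.5, 0.63, 0.61], [-0.51, -0.65, -0.63]]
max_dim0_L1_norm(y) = 4.94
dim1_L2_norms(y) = [2.87, 3.1, 3.14]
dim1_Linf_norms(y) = [2.43, 2.79, 2.24]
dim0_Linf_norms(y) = [2.79, 2.24, 2.43]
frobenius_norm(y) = 5.27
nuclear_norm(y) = 9.09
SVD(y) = [[-0.54, -0.06, 0.84], [0.5, 0.78, 0.38], [-0.68, 0.62, -0.39]] @ diag([3.295880435646461, 3.1132100059899606, 2.680055151023366]) @ [[0.76, 0.03, -0.65], [0.43, -0.78, 0.46], [0.49, 0.63, 0.60]]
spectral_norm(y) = 3.30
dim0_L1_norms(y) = [4.47, 4.94, 4.79]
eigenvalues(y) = [(-3.13+0j), (1.67+2.45j), (1.67-2.45j)]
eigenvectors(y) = [[-0.59+0.00j, 0.15-0.53j, 0.15+0.53j], [(0.78+0j), (-0.08-0.45j), -0.08+0.45j], [(0.2+0j), 0.70+0.00j, (0.7-0j)]]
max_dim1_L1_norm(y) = 5.33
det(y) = -27.50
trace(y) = 0.21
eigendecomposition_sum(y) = [[-1.16+0.00j, 1.37-0.00j, (0.4-0j)], [1.55-0.00j, (-1.83+0j), -0.54+0.00j], [(0.39-0j), -0.46+0.00j, (-0.13+0j)]] + [[(0.43+0.84j), (0.06+0.74j), 1.01-0.46j], [(0.62+0.47j), (0.32+0.53j), 0.59-0.71j], [(-0.88+0.82j), -0.89+0.34j, 0.93+1.09j]] + [[(0.43-0.84j), (0.06-0.74j), (1.01+0.46j)], [0.62-0.47j, 0.32-0.53j, (0.59+0.71j)], [-0.88-0.82j, (-0.89-0.34j), (0.93-1.09j)]]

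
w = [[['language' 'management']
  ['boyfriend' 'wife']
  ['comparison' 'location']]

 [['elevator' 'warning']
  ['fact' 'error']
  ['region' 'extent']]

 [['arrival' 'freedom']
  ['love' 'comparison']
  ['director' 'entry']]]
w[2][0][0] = 'arrival'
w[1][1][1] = 'error'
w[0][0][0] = 'language'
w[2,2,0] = 'director'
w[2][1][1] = 'comparison'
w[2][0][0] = 'arrival'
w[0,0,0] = 'language'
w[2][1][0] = 'love'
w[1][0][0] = 'elevator'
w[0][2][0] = 'comparison'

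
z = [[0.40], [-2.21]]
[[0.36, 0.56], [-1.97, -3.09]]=z@ [[0.89, 1.40]]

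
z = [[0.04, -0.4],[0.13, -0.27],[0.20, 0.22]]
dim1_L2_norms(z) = [0.4, 0.3, 0.3]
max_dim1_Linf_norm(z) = 0.4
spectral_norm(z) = 0.53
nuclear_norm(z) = 0.77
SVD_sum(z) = [[0.01, -0.4],[0.01, -0.27],[-0.01, 0.21]] + [[0.03, 0.0], [0.12, 0.0], [0.21, 0.01]]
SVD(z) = [[-0.76, 0.11], [-0.52, 0.50], [0.40, 0.86]] @ diag([0.5305902632266087, 0.24140002603379748]) @ [[-0.03, 1.0], [1.0, 0.03]]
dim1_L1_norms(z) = [0.44, 0.4, 0.42]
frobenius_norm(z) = 0.58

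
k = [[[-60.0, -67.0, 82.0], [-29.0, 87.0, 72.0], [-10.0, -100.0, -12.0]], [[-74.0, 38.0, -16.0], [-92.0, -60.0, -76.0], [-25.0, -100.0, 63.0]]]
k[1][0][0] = -74.0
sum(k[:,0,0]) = -134.0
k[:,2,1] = [-100.0, -100.0]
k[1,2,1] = -100.0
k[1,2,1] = -100.0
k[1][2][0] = -25.0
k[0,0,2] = 82.0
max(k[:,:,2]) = 82.0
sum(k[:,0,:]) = -97.0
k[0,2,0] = -10.0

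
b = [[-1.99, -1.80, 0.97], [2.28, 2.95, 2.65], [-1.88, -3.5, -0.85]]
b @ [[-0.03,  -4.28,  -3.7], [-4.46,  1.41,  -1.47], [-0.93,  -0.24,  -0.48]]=[[7.19,  5.75,  9.54],[-15.69,  -6.23,  -14.04],[16.46,  3.32,  12.51]]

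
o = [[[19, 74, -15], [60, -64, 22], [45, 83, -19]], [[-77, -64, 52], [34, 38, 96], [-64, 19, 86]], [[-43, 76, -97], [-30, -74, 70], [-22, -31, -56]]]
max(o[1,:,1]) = 38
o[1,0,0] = -77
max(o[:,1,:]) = 96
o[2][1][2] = 70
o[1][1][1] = 38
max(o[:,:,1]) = 83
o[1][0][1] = -64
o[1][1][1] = 38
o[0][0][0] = 19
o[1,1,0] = 34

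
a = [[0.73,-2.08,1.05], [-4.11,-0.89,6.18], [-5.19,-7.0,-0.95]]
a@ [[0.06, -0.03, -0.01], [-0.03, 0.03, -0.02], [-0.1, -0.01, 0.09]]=[[0.00, -0.09, 0.13],  [-0.84, 0.03, 0.62],  [-0.01, -0.04, 0.11]]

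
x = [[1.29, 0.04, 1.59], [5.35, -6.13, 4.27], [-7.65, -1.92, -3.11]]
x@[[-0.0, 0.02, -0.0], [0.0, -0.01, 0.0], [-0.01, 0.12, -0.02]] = [[-0.02, 0.22, -0.03],  [-0.04, 0.68, -0.09],  [0.03, -0.51, 0.06]]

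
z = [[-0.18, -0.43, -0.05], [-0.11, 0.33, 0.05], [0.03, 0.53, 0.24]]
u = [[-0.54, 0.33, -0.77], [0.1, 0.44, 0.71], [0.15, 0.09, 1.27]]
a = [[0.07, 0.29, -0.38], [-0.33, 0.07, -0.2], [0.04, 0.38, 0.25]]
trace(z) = 0.39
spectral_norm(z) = 0.79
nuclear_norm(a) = 1.31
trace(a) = 0.39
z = u @ a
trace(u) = 1.17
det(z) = -0.02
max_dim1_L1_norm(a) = 0.74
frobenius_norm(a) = 0.77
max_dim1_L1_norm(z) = 0.8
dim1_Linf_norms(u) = [0.77, 0.71, 1.27]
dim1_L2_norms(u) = [1.0, 0.84, 1.28]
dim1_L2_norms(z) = [0.47, 0.35, 0.58]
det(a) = 0.08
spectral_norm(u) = 1.70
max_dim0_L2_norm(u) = 1.65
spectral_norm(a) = 0.53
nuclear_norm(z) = 1.11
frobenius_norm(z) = 0.83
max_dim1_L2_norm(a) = 0.48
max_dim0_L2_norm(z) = 0.76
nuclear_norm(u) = 2.55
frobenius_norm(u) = 1.83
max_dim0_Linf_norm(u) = 1.27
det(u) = -0.23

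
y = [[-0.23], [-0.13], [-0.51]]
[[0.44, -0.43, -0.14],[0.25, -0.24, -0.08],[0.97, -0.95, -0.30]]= y @ [[-1.91, 1.87, 0.59]]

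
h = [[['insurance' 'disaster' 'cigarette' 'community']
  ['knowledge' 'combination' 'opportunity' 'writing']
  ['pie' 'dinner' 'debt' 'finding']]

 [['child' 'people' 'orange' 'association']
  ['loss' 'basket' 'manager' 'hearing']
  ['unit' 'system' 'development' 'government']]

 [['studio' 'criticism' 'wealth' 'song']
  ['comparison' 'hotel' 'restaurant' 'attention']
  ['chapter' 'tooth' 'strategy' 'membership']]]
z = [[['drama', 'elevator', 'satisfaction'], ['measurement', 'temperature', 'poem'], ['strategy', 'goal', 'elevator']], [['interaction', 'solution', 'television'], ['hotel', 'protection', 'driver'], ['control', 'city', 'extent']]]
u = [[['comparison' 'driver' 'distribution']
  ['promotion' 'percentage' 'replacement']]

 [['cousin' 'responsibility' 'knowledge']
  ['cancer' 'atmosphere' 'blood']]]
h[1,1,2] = 'manager'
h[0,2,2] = 'debt'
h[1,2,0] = 'unit'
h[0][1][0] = 'knowledge'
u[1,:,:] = [['cousin', 'responsibility', 'knowledge'], ['cancer', 'atmosphere', 'blood']]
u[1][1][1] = 'atmosphere'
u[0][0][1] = 'driver'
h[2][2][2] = 'strategy'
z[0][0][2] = 'satisfaction'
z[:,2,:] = [['strategy', 'goal', 'elevator'], ['control', 'city', 'extent']]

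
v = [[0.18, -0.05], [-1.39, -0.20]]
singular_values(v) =[1.41, 0.07]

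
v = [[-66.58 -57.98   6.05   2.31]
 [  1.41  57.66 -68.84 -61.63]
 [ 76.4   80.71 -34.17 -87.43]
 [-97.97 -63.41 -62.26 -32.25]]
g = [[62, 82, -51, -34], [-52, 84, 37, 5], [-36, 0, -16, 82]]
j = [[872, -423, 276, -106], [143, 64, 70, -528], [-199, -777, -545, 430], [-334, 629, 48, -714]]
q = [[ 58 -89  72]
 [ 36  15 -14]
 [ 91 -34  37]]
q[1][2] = -14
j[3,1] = 629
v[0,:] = [-66.58, -57.98, 6.05, 2.31]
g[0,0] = 62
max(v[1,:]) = 57.66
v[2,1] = 80.71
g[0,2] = -51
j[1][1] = 64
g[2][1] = 0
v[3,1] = -63.41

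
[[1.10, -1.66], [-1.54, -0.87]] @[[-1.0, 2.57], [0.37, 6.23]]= [[-1.71, -7.51],[1.22, -9.38]]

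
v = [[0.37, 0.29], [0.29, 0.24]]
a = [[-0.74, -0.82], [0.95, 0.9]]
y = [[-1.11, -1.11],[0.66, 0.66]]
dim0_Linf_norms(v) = [0.37, 0.29]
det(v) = 0.00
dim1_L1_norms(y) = [2.22, 1.32]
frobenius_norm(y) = 1.83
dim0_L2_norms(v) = [0.47, 0.38]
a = v + y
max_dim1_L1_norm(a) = 1.85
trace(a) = 0.16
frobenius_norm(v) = 0.60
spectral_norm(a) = 1.71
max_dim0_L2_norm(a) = 1.22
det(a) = 0.11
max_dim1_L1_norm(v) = 0.66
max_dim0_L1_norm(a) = 1.72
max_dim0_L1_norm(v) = 0.66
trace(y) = -0.45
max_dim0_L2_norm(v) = 0.47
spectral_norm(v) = 0.60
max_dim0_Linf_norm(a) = 0.95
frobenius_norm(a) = 1.71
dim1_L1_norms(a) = [1.56, 1.85]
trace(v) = 0.61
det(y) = -0.00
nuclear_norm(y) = 1.83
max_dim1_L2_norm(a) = 1.31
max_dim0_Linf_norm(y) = 1.11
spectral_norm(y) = 1.83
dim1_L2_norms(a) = [1.1, 1.31]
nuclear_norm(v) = 0.61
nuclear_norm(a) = 1.78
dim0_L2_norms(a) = [1.2, 1.22]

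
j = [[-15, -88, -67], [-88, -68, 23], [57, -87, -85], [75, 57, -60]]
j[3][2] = -60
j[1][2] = 23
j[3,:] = [75, 57, -60]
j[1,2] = 23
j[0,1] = -88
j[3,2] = -60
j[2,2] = -85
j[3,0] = 75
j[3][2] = -60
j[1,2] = 23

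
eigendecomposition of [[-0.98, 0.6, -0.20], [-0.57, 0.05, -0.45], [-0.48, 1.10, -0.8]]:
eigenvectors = [[(-0.76+0j), 0.35+0.16j, 0.35-0.16j], [-0.24+0.00j, (0.31+0.5j), 0.31-0.50j], [0.60+0.00j, 0.71+0.00j, 0.71-0.00j]]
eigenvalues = [(-0.63+0j), (-0.55+0.66j), (-0.55-0.66j)]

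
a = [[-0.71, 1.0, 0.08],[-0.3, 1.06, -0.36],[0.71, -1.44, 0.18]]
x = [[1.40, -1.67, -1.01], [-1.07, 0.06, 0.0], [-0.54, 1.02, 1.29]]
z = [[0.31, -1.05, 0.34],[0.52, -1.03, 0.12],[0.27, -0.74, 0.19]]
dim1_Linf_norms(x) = [1.67, 1.07, 1.29]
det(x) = -1.13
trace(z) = -0.53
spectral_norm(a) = 2.30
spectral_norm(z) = 1.81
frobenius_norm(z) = 1.82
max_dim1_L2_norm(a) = 1.62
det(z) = 0.00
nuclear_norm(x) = 4.34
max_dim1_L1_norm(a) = 2.33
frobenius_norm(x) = 3.15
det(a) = 0.01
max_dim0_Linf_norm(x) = 1.67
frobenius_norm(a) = 2.34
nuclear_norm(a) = 2.73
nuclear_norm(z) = 2.03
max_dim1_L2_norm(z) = 1.16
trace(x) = 2.75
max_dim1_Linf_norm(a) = 1.44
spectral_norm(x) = 2.96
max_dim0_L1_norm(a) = 3.5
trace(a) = 0.53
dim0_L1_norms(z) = [1.1, 2.82, 0.65]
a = x @ z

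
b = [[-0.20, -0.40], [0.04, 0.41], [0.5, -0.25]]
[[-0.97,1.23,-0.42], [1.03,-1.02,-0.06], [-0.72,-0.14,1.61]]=b@[[-0.19, -1.45, 3.0], [2.52, -2.35, -0.45]]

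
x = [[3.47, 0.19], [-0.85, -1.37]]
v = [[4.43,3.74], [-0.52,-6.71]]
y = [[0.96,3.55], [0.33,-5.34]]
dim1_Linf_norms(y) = [3.55, 5.34]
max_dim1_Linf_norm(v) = 6.71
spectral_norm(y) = 6.42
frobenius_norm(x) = 3.83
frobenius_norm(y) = 6.49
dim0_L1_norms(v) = [4.95, 10.45]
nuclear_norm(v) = 11.60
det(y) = -6.30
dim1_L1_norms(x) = [3.66, 2.22]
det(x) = -4.59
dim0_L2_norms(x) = [3.57, 1.38]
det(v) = -27.78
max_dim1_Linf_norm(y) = 5.34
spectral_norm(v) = 8.21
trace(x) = 2.10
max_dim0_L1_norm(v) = 10.45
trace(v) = -2.28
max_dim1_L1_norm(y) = 5.67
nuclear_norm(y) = 7.40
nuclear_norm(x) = 4.88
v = x + y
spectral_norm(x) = 3.61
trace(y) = -4.38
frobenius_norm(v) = 8.88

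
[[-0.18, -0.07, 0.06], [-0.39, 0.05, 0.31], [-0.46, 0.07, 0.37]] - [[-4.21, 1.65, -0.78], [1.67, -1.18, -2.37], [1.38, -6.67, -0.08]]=[[4.03, -1.72, 0.84], [-2.06, 1.23, 2.68], [-1.84, 6.74, 0.45]]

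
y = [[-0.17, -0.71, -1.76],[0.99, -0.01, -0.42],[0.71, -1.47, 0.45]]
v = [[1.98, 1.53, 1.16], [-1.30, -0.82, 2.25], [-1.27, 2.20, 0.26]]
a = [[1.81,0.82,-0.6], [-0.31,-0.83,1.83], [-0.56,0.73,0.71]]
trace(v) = 1.42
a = y + v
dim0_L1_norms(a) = [2.68, 2.38, 3.14]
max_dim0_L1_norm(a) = 3.14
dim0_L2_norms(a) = [1.92, 1.38, 2.05]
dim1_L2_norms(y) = [1.91, 1.08, 1.69]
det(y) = 3.18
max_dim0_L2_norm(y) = 1.86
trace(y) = 0.27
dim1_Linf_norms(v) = [1.98, 2.25, 2.2]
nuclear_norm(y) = 4.62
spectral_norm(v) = 2.98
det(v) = -18.60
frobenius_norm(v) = 4.64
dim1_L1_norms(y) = [2.64, 1.42, 2.63]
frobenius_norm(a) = 3.13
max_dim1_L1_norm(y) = 2.64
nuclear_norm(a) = 5.03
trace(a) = 1.69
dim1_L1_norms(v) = [4.67, 4.37, 3.73]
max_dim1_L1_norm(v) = 4.67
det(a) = -3.73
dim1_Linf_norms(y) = [1.76, 0.99, 1.47]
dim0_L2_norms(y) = [1.23, 1.63, 1.86]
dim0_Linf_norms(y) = [0.99, 1.47, 1.76]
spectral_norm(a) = 2.61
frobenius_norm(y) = 2.77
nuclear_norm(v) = 8.00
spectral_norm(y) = 1.96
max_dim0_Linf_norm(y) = 1.76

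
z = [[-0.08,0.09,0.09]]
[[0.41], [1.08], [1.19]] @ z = [[-0.03, 0.04, 0.04], [-0.09, 0.10, 0.10], [-0.1, 0.11, 0.11]]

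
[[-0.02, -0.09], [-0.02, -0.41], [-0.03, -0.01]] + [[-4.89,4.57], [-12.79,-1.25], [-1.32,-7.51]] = [[-4.91,4.48], [-12.81,-1.66], [-1.35,-7.52]]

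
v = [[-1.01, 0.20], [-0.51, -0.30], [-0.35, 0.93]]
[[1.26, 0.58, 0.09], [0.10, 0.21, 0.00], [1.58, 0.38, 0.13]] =v@[[-0.98, -0.53, -0.07], [1.33, 0.21, 0.11]]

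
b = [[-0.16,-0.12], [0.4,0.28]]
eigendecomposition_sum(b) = [[0.24,0.12], [-0.40,-0.20]] + [[-0.4, -0.24], [0.8, 0.48]]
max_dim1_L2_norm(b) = 0.49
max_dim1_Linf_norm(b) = 0.4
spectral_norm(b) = 0.53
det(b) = 0.00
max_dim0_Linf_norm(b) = 0.4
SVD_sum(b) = [[-0.16, -0.12], [0.40, 0.28]] + [[0.00, -0.00], [0.00, -0.0]]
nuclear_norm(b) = 0.53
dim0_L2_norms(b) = [0.43, 0.3]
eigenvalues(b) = [0.04, 0.08]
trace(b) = 0.12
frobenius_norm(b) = 0.53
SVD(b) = [[-0.38, 0.93], [0.93, 0.38]] @ diag([0.5276013774906326, 0.006065185074420708]) @ [[0.82,0.58], [0.58,-0.82]]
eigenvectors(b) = [[-0.51, 0.45], [0.86, -0.89]]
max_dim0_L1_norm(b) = 0.56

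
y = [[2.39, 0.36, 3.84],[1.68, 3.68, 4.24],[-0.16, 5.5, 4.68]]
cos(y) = [[0.53,0.9,-1.70], [-0.90,1.09,-1.35], [0.55,-2.18,0.64]]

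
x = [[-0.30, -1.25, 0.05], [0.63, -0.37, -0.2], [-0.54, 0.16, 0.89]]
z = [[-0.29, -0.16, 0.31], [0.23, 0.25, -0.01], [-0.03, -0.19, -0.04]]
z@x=[[-0.18, 0.47, 0.29], [0.09, -0.38, -0.05], [-0.09, 0.10, 0.00]]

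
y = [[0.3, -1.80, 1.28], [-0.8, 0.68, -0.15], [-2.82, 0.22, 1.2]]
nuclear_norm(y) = 5.52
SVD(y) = [[-0.02, 0.95, 0.32],[0.25, -0.30, 0.92],[0.97, 0.1, -0.23]] @ diag([3.1625781228284886, 2.3520627287154485, 0.0007329353773595908]) @ [[-0.93, 0.13, 0.35], [0.10, -0.8, 0.59], [-0.36, -0.58, -0.73]]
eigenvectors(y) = [[0.05-0.46j, 0.05+0.46j, (-0.36+0j)], [0.19+0.16j, 0.19-0.16j, (-0.58+0j)], [0.85+0.00j, 0.85-0.00j, (-0.73+0j)]]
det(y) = -0.01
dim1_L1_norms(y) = [3.38, 1.63, 4.24]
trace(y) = 2.18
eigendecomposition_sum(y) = [[0.15+0.78j, -0.90-0.15j, 0.64-0.26j],[-0.40-0.17j, (0.34-0.36j), (-0.08+0.37j)],[(-1.41+0.43j), 0.11-1.69j, (0.6+1.13j)]] + [[(0.15-0.78j), (-0.9+0.15j), 0.64+0.26j], [(-0.4+0.17j), 0.34+0.36j, -0.08-0.37j], [-1.41-0.43j, (0.11+1.69j), 0.60-1.13j]] + [[(-0+0j), -0.00+0.00j, 0.00-0.00j],[(-0+0j), -0.00+0.00j, -0j],[-0.00+0.00j, (-0+0j), -0j]]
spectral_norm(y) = 3.16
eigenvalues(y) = [(1.09+1.55j), (1.09-1.55j), (-0+0j)]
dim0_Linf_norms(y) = [2.82, 1.8, 1.28]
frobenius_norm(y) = 3.94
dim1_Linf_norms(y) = [1.8, 0.8, 2.82]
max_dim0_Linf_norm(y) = 2.82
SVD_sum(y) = [[0.07, -0.01, -0.03], [-0.73, 0.11, 0.27], [-2.84, 0.41, 1.06]] + [[0.23, -1.79, 1.31], [-0.07, 0.57, -0.42], [0.02, -0.19, 0.14]] + [[-0.00, -0.0, -0.0], [-0.0, -0.00, -0.00], [0.00, 0.0, 0.00]]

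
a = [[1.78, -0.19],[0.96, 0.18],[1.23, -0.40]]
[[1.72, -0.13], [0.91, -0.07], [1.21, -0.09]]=a @ [[0.96, -0.07], [-0.07, 0.01]]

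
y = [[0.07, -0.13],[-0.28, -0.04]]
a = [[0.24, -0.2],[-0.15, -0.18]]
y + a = [[0.31, -0.33], [-0.43, -0.22]]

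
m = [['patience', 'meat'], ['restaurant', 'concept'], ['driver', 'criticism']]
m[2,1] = 'criticism'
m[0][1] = 'meat'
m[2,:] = ['driver', 'criticism']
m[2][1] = 'criticism'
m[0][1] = 'meat'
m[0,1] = 'meat'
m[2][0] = 'driver'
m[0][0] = 'patience'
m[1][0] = 'restaurant'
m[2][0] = 'driver'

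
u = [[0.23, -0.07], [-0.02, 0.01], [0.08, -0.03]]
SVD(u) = [[-0.94,-0.32], [0.09,-0.57], [-0.33,0.76]] @ diag([0.25604932651174617, 0.00622433875051731]) @ [[-0.95,0.30], [-0.3,-0.95]]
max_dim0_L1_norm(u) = 0.33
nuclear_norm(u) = 0.26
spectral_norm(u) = 0.26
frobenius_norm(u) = 0.26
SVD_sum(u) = [[0.23, -0.07], [-0.02, 0.01], [0.08, -0.03]] + [[0.00, 0.00], [0.00, 0.0], [-0.0, -0.00]]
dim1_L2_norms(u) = [0.24, 0.02, 0.09]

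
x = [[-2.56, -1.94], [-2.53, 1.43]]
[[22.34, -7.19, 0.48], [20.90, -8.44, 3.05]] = x @ [[-8.46, 3.11, -0.77],[-0.35, -0.40, 0.77]]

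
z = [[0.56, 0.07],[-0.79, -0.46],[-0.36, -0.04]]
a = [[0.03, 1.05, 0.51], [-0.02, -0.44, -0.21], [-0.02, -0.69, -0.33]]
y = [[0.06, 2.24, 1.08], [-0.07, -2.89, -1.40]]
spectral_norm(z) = 1.11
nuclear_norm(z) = 1.33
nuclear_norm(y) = 4.07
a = z @ y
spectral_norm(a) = 1.48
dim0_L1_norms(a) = [0.07, 2.18, 1.05]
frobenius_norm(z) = 1.13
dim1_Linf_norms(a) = [1.05, 0.44, 0.69]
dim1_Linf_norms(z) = [0.56, 0.79, 0.36]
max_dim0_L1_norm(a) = 2.18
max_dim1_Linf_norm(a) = 1.05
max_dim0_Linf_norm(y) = 2.89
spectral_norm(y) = 4.06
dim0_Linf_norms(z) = [0.79, 0.46]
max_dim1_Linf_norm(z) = 0.79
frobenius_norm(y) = 4.06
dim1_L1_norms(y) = [3.38, 4.36]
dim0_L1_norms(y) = [0.13, 5.13, 2.48]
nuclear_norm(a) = 1.49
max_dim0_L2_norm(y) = 3.66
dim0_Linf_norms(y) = [0.07, 2.89, 1.4]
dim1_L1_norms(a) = [1.59, 0.67, 1.04]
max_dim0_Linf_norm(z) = 0.79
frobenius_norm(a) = 1.48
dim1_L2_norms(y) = [2.49, 3.21]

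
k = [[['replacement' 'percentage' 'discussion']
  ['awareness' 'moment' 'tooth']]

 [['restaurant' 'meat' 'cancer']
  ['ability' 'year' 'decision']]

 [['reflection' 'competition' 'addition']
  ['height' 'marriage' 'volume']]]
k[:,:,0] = [['replacement', 'awareness'], ['restaurant', 'ability'], ['reflection', 'height']]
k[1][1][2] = 'decision'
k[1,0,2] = 'cancer'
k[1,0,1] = 'meat'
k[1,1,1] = 'year'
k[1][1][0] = 'ability'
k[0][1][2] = 'tooth'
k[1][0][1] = 'meat'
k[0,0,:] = ['replacement', 'percentage', 'discussion']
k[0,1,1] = 'moment'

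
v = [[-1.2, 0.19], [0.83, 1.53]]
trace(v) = 0.33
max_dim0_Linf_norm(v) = 1.53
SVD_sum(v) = [[-0.43,-0.49],[1.13,1.27]] + [[-0.77,  0.68], [-0.30,  0.26]]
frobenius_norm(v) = 2.12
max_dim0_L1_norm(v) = 2.03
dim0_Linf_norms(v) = [1.2, 1.53]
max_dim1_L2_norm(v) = 1.74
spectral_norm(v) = 1.82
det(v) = -1.99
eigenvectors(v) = [[-0.96, -0.07], [0.29, -1.00]]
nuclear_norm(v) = 2.91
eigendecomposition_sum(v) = [[-1.23, 0.08], [0.37, -0.03]] + [[0.03,0.11],  [0.46,1.56]]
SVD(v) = [[-0.36, 0.93], [0.93, 0.36]] @ diag([1.8171980607400628, 1.097128619644276]) @ [[0.66, 0.75], [-0.75, 0.66]]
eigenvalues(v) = [-1.26, 1.59]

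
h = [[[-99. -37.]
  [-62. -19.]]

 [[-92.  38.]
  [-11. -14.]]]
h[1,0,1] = 38.0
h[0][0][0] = -99.0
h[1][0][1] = 38.0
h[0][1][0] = -62.0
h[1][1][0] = -11.0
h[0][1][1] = -19.0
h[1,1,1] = -14.0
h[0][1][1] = -19.0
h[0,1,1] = -19.0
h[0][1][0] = -62.0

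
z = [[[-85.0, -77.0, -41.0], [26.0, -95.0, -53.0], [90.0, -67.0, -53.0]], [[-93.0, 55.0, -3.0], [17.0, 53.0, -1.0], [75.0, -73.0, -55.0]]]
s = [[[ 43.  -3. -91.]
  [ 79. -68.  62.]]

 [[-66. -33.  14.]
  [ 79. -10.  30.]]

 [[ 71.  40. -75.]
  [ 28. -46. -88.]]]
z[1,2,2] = -55.0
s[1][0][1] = -33.0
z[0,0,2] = -41.0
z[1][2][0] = 75.0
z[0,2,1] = -67.0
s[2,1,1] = -46.0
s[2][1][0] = 28.0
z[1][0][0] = -93.0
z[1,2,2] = -55.0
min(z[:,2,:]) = -73.0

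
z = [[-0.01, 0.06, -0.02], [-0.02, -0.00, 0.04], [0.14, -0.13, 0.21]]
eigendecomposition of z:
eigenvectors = [[-0.03+0.00j, (0.07-0.59j), (0.07+0.59j)], [(0.23+0j), (0.61+0j), 0.61-0.00j], [0.97+0.00j, 0.22+0.48j, (0.22-0.48j)]]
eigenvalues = [(0.18+0j), (0.01+0.05j), (0.01-0.05j)]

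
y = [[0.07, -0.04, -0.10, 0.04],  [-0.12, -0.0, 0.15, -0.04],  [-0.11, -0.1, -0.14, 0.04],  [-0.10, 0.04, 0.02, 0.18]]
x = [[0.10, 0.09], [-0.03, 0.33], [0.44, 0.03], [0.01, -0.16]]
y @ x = [[-0.04, -0.02], [0.05, 0.00], [-0.07, -0.05], [-0.0, -0.02]]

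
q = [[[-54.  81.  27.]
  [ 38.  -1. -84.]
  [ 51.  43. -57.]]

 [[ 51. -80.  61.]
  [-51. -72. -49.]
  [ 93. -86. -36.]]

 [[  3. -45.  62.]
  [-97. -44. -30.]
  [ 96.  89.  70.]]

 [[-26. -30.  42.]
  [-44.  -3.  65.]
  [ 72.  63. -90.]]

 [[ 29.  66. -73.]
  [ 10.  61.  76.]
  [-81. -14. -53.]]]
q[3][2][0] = 72.0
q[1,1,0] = -51.0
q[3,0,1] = -30.0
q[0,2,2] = -57.0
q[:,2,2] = [-57.0, -36.0, 70.0, -90.0, -53.0]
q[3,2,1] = 63.0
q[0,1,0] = 38.0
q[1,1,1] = -72.0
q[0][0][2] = 27.0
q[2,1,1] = -44.0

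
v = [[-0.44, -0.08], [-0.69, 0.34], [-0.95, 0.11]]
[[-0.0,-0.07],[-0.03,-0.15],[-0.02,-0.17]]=v @ [[0.02, 0.17], [-0.05, -0.1]]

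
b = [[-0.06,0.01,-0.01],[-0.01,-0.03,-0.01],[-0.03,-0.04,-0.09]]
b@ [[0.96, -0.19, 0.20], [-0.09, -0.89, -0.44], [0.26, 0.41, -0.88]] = [[-0.06, -0.00, -0.01], [-0.01, 0.02, 0.02], [-0.05, 0.00, 0.09]]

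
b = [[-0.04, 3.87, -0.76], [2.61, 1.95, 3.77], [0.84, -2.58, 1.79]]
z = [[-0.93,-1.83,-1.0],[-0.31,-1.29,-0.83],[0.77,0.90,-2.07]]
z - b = [[-0.89, -5.70, -0.24], [-2.92, -3.24, -4.6], [-0.07, 3.48, -3.86]]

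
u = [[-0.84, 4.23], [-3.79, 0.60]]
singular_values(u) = [4.76, 3.26]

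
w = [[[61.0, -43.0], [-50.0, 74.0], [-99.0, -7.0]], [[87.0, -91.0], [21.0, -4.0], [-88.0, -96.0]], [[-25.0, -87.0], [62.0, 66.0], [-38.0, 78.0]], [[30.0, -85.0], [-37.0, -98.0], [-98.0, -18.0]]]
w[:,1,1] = [74.0, -4.0, 66.0, -98.0]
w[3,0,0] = 30.0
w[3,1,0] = -37.0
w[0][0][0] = 61.0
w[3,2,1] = -18.0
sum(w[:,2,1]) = -43.0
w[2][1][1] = 66.0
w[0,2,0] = -99.0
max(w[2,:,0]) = 62.0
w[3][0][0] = 30.0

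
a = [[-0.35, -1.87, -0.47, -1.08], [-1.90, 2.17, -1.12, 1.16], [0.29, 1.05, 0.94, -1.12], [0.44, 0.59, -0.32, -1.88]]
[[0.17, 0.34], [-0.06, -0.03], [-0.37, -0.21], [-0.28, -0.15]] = a@[[0.0, -0.15], [-0.14, -0.15], [-0.09, -0.01], [0.12, -0.0]]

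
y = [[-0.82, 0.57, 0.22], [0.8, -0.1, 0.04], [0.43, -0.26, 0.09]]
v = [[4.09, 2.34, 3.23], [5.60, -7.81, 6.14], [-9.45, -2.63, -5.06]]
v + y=[[3.27, 2.91, 3.45], [6.40, -7.91, 6.18], [-9.02, -2.89, -4.97]]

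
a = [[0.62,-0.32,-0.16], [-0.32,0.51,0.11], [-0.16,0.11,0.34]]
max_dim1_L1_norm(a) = 1.1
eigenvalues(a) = [0.95, 0.23, 0.29]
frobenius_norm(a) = 1.02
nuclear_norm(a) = 1.47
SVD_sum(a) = [[0.51, -0.42, -0.21], [-0.42, 0.35, 0.17], [-0.21, 0.17, 0.09]] + [[0.0, 0.00, -0.01],  [0.0, 0.06, -0.12],  [-0.01, -0.12, 0.22]] + [[0.11, 0.10, 0.06], [0.10, 0.10, 0.05], [0.06, 0.05, 0.03]]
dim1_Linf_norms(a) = [0.62, 0.51, 0.34]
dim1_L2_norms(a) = [0.72, 0.61, 0.39]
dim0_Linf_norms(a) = [0.62, 0.51, 0.34]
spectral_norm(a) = 0.95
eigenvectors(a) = [[0.73, -0.68, -0.02], [-0.61, -0.64, -0.46], [-0.3, -0.35, 0.89]]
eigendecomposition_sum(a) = [[0.51,-0.42,-0.21], [-0.42,0.35,0.17], [-0.21,0.17,0.09]] + [[0.11,  0.1,  0.06],[0.10,  0.1,  0.05],[0.06,  0.05,  0.03]] + [[0.00, 0.0, -0.01], [0.00, 0.06, -0.12], [-0.01, -0.12, 0.22]]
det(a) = 0.06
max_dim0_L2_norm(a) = 0.72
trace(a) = 1.47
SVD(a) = [[-0.73, -0.02, 0.68], [0.61, -0.46, 0.64], [0.3, 0.89, 0.35]] @ diag([0.9508676505029738, 0.2860379812584854, 0.23309436823854063]) @ [[-0.73, 0.61, 0.3], [-0.02, -0.46, 0.89], [0.68, 0.64, 0.35]]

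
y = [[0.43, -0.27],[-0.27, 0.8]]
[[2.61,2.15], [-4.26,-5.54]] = y@[[3.44, 0.83], [-4.17, -6.64]]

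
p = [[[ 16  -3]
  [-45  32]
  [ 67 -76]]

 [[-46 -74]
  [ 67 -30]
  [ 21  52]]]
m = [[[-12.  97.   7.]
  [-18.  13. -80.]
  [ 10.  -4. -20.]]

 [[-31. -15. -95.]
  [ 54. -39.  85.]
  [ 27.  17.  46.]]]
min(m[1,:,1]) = -39.0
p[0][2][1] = -76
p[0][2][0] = 67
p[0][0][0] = 16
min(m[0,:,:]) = -80.0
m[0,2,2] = -20.0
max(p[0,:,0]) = 67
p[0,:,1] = [-3, 32, -76]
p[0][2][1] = -76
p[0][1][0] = -45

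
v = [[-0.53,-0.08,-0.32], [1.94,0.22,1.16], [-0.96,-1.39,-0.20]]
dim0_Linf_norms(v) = [1.94, 1.39, 1.16]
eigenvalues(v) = [(0.02+0j), (-0.26+1.16j), (-0.26-1.16j)]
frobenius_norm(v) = 2.91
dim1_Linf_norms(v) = [0.53, 1.94, 1.39]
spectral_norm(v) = 2.65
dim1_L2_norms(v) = [0.62, 2.27, 1.7]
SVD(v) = [[-0.23, 0.12, -0.97], [0.83, -0.5, -0.26], [-0.52, -0.86, 0.01]] @ diag([2.654557098351251, 1.180794983343935, 0.00705825068849125]) @ [[0.84, 0.35, 0.43], [-0.18, 0.91, -0.38], [-0.52, 0.24, 0.82]]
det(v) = 0.02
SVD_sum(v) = [[-0.51, -0.21, -0.26], [1.83, 0.76, 0.94], [-1.14, -0.47, -0.58]] + [[-0.03,0.13,-0.05], [0.11,-0.54,0.22], [0.18,-0.92,0.38]] + [[0.0, -0.0, -0.01], [0.00, -0.00, -0.00], [-0.0, 0.0, 0.0]]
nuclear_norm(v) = 3.84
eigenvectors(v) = [[(0.52+0j), -0.19+0.01j, -0.19-0.01j], [(-0.23+0j), 0.70+0.00j, 0.70-0.00j], [(-0.82+0j), (0.03+0.68j), (0.03-0.68j)]]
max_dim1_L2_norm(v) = 2.27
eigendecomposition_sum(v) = [[0.02+0.00j, 0.00-0.00j, -0.00+0.00j], [-0.01-0.00j, (-0+0j), -0j], [-0.03-0.00j, -0.01+0.00j, 0.00-0.00j]] + [[(-0.27-0.12j), -0.04-0.19j, -0.16-0.02j], [0.97+0.52j, (0.11+0.72j), (0.58+0.13j)], [(-0.47+0.97j), (-0.69+0.14j), -0.10+0.57j]] + [[(-0.27+0.12j), (-0.04+0.19j), -0.16+0.02j], [0.97-0.52j, (0.11-0.72j), 0.58-0.13j], [(-0.47-0.97j), -0.69-0.14j, -0.10-0.57j]]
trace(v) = -0.51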